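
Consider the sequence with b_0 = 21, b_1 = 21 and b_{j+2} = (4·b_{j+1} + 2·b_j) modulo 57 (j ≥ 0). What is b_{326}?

b_0 = 21,  b_1 = 21,  b_2 = 12,  b_3 = 33,  b_4 = 42,  b_5 = 6,  b_6 = 51,  b_7 = 45,  b_8 = 54,  b_9 = 21,  b_{10} = 21.
The sequence repeats with period 9.
So b_{326} = b_{0 + ((326-0) mod 9)} = b_2 = 12.

12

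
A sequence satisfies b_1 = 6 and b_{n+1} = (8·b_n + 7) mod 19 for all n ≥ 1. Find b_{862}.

b_1 = 6, b_2 = 17, b_3 = 10, b_4 = 11, b_5 = 0, b_6 = 7, b_7 = 6.
Since b_7 = b_1 = 6, the sequence is periodic with period 6.
(862 - 1) mod 6 = 3, so b_{862} = b_4 = 11.

11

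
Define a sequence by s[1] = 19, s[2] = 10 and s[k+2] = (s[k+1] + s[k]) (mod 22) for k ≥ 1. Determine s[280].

13

s[1] = 19; s[2] = 10; s[3] = 7; s[4] = 17; s[5] = 2; s[6] = 19; s[7] = 21; s[8] = 18; s[9] = 17; s[10] = 13; s[11] = 8; s[12] = 21; s[13] = 7; s[14] = 6; s[15] = 13; s[16] = 19; s[17] = 10.
The sequence repeats with period 15.
(280 - 1) mod 15 = 9, so s[280] = s[10] = 13.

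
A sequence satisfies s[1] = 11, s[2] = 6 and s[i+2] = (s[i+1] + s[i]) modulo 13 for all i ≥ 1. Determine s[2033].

We have s[1] = 11,  s[2] = 6,  s[3] = 4,  s[4] = 10,  s[5] = 1,  s[6] = 11,  s[7] = 12,  s[8] = 10,  s[9] = 9,  s[10] = 6,  s[11] = 2,  s[12] = 8,  s[13] = 10,  s[14] = 5,  s[15] = 2,  s[16] = 7,  s[17] = 9,  s[18] = 3,  s[19] = 12,  s[20] = 2,  s[21] = 1,  s[22] = 3,  s[23] = 4,  s[24] = 7,  s[25] = 11,  s[26] = 5,  s[27] = 3,  s[28] = 8,  s[29] = 11,  s[30] = 6.
Since (s[29], s[30]) = (s[1], s[2]) = (11, 6) (two consecutive terms determine the rest), the sequence is periodic with period 28.
(2033 - 1) mod 28 = 16, so s[2033] = s[17] = 9.

9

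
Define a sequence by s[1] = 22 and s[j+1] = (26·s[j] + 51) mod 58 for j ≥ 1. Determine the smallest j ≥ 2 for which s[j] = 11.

Computing terms: s[1] = 22; s[2] = 43; s[3] = 9; s[4] = 53; s[5] = 37; s[6] = 27; s[7] = 57; s[8] = 25; s[9] = 5; s[10] = 7; s[11] = 1; s[12] = 19; s[13] = 23; s[14] = 11; s[15] = 47; s[16] = 55; s[17] = 31; s[18] = 45; s[19] = 3; s[20] = 13; s[21] = 41; s[22] = 15; s[23] = 35; s[24] = 33; s[25] = 39; s[26] = 21; s[27] = 17; s[28] = 29; s[29] = 51; s[30] = 43.
Since s[30] = s[2] = 43, the sequence is eventually periodic: after a pre-period of length 1 it cycles with period 28.
The value 11 first appears (with j ≥ 2) at s[14].

14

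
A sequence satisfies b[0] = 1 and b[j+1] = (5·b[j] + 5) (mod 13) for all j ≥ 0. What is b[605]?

b[0] = 1,  b[1] = 10,  b[2] = 3,  b[3] = 7,  b[4] = 1.
Since b[4] = b[0] = 1, the sequence is periodic with period 4.
(605 - 0) mod 4 = 1, so b[605] = b[1] = 10.

10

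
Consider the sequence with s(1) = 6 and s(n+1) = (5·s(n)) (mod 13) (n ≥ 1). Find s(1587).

7

Computing terms: s(1) = 6,  s(2) = 4,  s(3) = 7,  s(4) = 9,  s(5) = 6.
Since s(5) = s(1) = 6, the sequence is periodic with period 4.
(1587 - 1) mod 4 = 2, so s(1587) = s(3) = 7.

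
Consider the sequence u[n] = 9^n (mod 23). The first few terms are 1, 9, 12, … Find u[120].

18

Listing terms: u[0] = 1, u[1] = 9, u[2] = 12, u[3] = 16, u[4] = 6, u[5] = 8, u[6] = 3, u[7] = 4, u[8] = 13, u[9] = 2, u[10] = 18, u[11] = 1.
Since u[11] = u[0] = 1, the sequence is periodic with period 11.
(120 - 0) mod 11 = 10, so u[120] = u[10] = 18.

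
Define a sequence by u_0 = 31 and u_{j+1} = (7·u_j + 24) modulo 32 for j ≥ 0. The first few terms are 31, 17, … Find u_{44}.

Computing terms: u_0 = 31; u_1 = 17; u_2 = 15; u_3 = 1; u_4 = 31.
Since u_4 = u_0 = 31, the sequence is periodic with period 4.
So u_{44} = u_{0 + ((44-0) mod 4)} = u_0 = 31.

31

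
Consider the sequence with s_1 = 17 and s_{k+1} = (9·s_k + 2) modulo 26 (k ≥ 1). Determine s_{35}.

Listing terms: s_1 = 17,  s_2 = 25,  s_3 = 19,  s_4 = 17.
Since s_4 = s_1 = 17, the sequence is periodic with period 3.
(35 - 1) mod 3 = 1, so s_{35} = s_2 = 25.

25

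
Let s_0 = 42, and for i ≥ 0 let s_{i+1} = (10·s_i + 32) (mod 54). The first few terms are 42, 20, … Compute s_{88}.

Listing terms: s_0 = 42,  s_1 = 20,  s_2 = 16,  s_3 = 30,  s_4 = 8,  s_5 = 4,  s_6 = 18,  s_7 = 50,  s_8 = 46,  s_9 = 6,  s_{10} = 38,  s_{11} = 34,  s_{12} = 48,  s_{13} = 26,  s_{14} = 22,  s_{15} = 36,  s_{16} = 14,  s_{17} = 10,  s_{18} = 24,  s_{19} = 2,  s_{20} = 52,  s_{21} = 12,  s_{22} = 44,  s_{23} = 40,  s_{24} = 0,  s_{25} = 32,  s_{26} = 28,  s_{27} = 42.
The sequence repeats with period 27.
(88 - 0) mod 27 = 7, so s_{88} = s_7 = 50.

50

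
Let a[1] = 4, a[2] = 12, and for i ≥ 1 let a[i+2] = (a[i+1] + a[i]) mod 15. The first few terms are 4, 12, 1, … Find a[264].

8

Listing terms: a[1] = 4, a[2] = 12, a[3] = 1, a[4] = 13, a[5] = 14, a[6] = 12, a[7] = 11, a[8] = 8, a[9] = 4, a[10] = 12.
Since (a[9], a[10]) = (a[1], a[2]) = (4, 12) (two consecutive terms determine the rest), the sequence is periodic with period 8.
(264 - 1) mod 8 = 7, so a[264] = a[8] = 8.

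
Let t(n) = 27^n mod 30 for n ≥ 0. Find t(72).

Computing terms: t(0) = 1; t(1) = 27; t(2) = 9; t(3) = 3; t(4) = 21; t(5) = 27.
Since t(5) = t(1) = 27, the sequence is eventually periodic: after a pre-period of length 1 it cycles with period 4.
For n ≥ 1, t(n) depends only on (n - 1) mod 4. (72 - 1) mod 4 = 3, so t(72) = t(4) = 21.

21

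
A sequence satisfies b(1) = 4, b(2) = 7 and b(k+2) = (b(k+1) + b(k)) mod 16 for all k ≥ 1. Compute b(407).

1

We have b(1) = 4,  b(2) = 7,  b(3) = 11,  b(4) = 2,  b(5) = 13,  b(6) = 15,  b(7) = 12,  b(8) = 11,  b(9) = 7,  b(10) = 2,  b(11) = 9,  b(12) = 11,  b(13) = 4,  b(14) = 15,  b(15) = 3,  b(16) = 2,  b(17) = 5,  b(18) = 7,  b(19) = 12,  b(20) = 3,  b(21) = 15,  b(22) = 2,  b(23) = 1,  b(24) = 3,  b(25) = 4,  b(26) = 7.
The sequence repeats with period 24.
So b(407) = b(1 + ((407-1) mod 24)) = b(23) = 1.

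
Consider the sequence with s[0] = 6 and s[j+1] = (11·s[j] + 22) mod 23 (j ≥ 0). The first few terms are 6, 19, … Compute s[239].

s[0] = 6, s[1] = 19, s[2] = 1, s[3] = 10, s[4] = 17, s[5] = 2, s[6] = 21, s[7] = 0, s[8] = 22, s[9] = 11, s[10] = 5, s[11] = 8, s[12] = 18, s[13] = 13, s[14] = 4, s[15] = 20, s[16] = 12, s[17] = 16, s[18] = 14, s[19] = 15, s[20] = 3, s[21] = 9, s[22] = 6.
The sequence repeats with period 22.
(239 - 0) mod 22 = 19, so s[239] = s[19] = 15.

15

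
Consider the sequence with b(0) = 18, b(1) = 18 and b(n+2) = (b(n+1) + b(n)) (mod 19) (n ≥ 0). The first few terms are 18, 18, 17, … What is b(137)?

b(0) = 18,  b(1) = 18,  b(2) = 17,  b(3) = 16,  b(4) = 14,  b(5) = 11,  b(6) = 6,  b(7) = 17,  b(8) = 4,  b(9) = 2,  b(10) = 6,  b(11) = 8,  b(12) = 14,  b(13) = 3,  b(14) = 17,  b(15) = 1,  b(16) = 18,  b(17) = 0,  b(18) = 18,  b(19) = 18.
The sequence repeats with period 18.
So b(137) = b(0 + ((137-0) mod 18)) = b(11) = 8.

8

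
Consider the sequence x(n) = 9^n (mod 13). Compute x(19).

Listing terms: x(0) = 1; x(1) = 9; x(2) = 3; x(3) = 1.
Since x(3) = x(0) = 1, the sequence is periodic with period 3.
(19 - 0) mod 3 = 1, so x(19) = x(1) = 9.

9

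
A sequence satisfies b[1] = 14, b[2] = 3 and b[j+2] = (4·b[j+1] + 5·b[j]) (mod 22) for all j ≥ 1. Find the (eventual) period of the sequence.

We have b[1] = 14,  b[2] = 3,  b[3] = 16,  b[4] = 13,  b[5] = 0,  b[6] = 21,  b[7] = 18,  b[8] = 1,  b[9] = 6,  b[10] = 7,  b[11] = 14,  b[12] = 3.
The sequence repeats with period 10.

10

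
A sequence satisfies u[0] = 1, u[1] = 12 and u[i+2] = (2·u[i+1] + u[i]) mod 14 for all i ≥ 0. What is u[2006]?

11

We have u[0] = 1; u[1] = 12; u[2] = 11; u[3] = 6; u[4] = 9; u[5] = 10; u[6] = 1; u[7] = 12.
Since (u[6], u[7]) = (u[0], u[1]) = (1, 12) (two consecutive terms determine the rest), the sequence is periodic with period 6.
(2006 - 0) mod 6 = 2, so u[2006] = u[2] = 11.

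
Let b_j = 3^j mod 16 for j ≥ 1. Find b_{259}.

Computing terms: b_1 = 3; b_2 = 9; b_3 = 11; b_4 = 1; b_5 = 3.
The sequence repeats with period 4.
So b_{259} = b_{1 + ((259-1) mod 4)} = b_3 = 11.

11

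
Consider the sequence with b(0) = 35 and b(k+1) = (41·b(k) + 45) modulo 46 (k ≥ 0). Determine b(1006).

b(0) = 35,  b(1) = 8,  b(2) = 5,  b(3) = 20,  b(4) = 37,  b(5) = 44,  b(6) = 9,  b(7) = 0,  b(8) = 45,  b(9) = 4,  b(10) = 25,  b(11) = 12,  b(12) = 31,  b(13) = 28,  b(14) = 43,  b(15) = 14,  b(16) = 21,  b(17) = 32,  b(18) = 23,  b(19) = 22,  b(20) = 27,  b(21) = 2,  b(22) = 35.
Since b(22) = b(0) = 35, the sequence is periodic with period 22.
So b(1006) = b(0 + ((1006-0) mod 22)) = b(16) = 21.

21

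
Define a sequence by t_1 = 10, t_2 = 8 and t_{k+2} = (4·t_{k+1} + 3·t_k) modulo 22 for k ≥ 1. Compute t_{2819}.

We have t_1 = 10; t_2 = 8; t_3 = 18; t_4 = 8; t_5 = 20; t_6 = 16; t_7 = 14; t_8 = 16; t_9 = 18; t_{10} = 10; t_{11} = 6; t_{12} = 10; t_{13} = 14; t_{14} = 20; t_{15} = 12; t_{16} = 20; t_{17} = 6; t_{18} = 18; t_{19} = 2; t_{20} = 18; t_{21} = 12; t_{22} = 14; t_{23} = 4; t_{24} = 14; t_{25} = 2; t_{26} = 6; t_{27} = 8; t_{28} = 6; t_{29} = 4; t_{30} = 12; t_{31} = 16; t_{32} = 12; t_{33} = 8; t_{34} = 2; t_{35} = 10; t_{36} = 2; t_{37} = 16; t_{38} = 4; t_{39} = 20; t_{40} = 4; t_{41} = 10; t_{42} = 8.
The sequence repeats with period 40.
(2819 - 1) mod 40 = 18, so t_{2819} = t_{19} = 2.

2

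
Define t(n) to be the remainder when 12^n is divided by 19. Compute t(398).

We have t(1) = 12, t(2) = 11, t(3) = 18, t(4) = 7, t(5) = 8, t(6) = 1, t(7) = 12.
Since t(7) = t(1) = 12, the sequence is periodic with period 6.
So t(398) = t(1 + ((398-1) mod 6)) = t(2) = 11.

11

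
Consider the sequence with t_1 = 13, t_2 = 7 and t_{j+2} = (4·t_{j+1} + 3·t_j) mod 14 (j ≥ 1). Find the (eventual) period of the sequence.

21

Listing terms: t_1 = 13,  t_2 = 7,  t_3 = 11,  t_4 = 9,  t_5 = 13,  t_6 = 9,  t_7 = 5,  t_8 = 5,  t_9 = 7,  t_{10} = 1,  t_{11} = 11,  t_{12} = 5,  t_{13} = 11,  t_{14} = 3,  t_{15} = 3,  t_{16} = 7,  t_{17} = 9,  t_{18} = 1,  t_{19} = 3,  t_{20} = 1,  t_{21} = 13,  t_{22} = 13,  t_{23} = 7.
Since (t_{22}, t_{23}) = (t_1, t_2) = (13, 7) (two consecutive terms determine the rest), the sequence is periodic with period 21.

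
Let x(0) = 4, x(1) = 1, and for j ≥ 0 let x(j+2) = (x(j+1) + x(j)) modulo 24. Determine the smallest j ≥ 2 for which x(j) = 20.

12

x(0) = 4,  x(1) = 1,  x(2) = 5,  x(3) = 6,  x(4) = 11,  x(5) = 17,  x(6) = 4,  x(7) = 21,  x(8) = 1,  x(9) = 22,  x(10) = 23,  x(11) = 21,  x(12) = 20,  x(13) = 17,  x(14) = 13,  x(15) = 6,  x(16) = 19,  x(17) = 1,  x(18) = 20,  x(19) = 21,  x(20) = 17,  x(21) = 14,  x(22) = 7,  x(23) = 21,  x(24) = 4,  x(25) = 1.
Since (x(24), x(25)) = (x(0), x(1)) = (4, 1) (two consecutive terms determine the rest), the sequence is periodic with period 24.
The value 20 first appears (with j ≥ 2) at x(12).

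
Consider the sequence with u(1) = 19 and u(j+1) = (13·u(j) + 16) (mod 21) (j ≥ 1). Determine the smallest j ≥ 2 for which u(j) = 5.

5

Computing terms: u(1) = 19, u(2) = 11, u(3) = 12, u(4) = 4, u(5) = 5, u(6) = 18, u(7) = 19.
Since u(7) = u(1) = 19, the sequence is periodic with period 6.
The value 5 first appears (with j ≥ 2) at u(5).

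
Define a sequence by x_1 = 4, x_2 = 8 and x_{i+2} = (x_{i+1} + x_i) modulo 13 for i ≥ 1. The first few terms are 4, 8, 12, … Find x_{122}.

5

Listing terms: x_1 = 4,  x_2 = 8,  x_3 = 12,  x_4 = 7,  x_5 = 6,  x_6 = 0,  x_7 = 6,  x_8 = 6,  x_9 = 12,  x_{10} = 5,  x_{11} = 4,  x_{12} = 9,  x_{13} = 0,  x_{14} = 9,  x_{15} = 9,  x_{16} = 5,  x_{17} = 1,  x_{18} = 6,  x_{19} = 7,  x_{20} = 0,  x_{21} = 7,  x_{22} = 7,  x_{23} = 1,  x_{24} = 8,  x_{25} = 9,  x_{26} = 4,  x_{27} = 0,  x_{28} = 4,  x_{29} = 4,  x_{30} = 8.
Since (x_{29}, x_{30}) = (x_1, x_2) = (4, 8) (two consecutive terms determine the rest), the sequence is periodic with period 28.
So x_{122} = x_{1 + ((122-1) mod 28)} = x_{10} = 5.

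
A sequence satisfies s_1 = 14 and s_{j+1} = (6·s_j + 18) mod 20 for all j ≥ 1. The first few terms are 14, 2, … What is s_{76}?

14

Listing terms: s_1 = 14; s_2 = 2; s_3 = 10; s_4 = 18; s_5 = 6; s_6 = 14.
Since s_6 = s_1 = 14, the sequence is periodic with period 5.
(76 - 1) mod 5 = 0, so s_{76} = s_1 = 14.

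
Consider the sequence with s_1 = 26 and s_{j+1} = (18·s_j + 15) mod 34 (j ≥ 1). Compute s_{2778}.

We have s_1 = 26, s_2 = 7, s_3 = 5, s_4 = 3, s_5 = 1, s_6 = 33, s_7 = 31, s_8 = 29, s_9 = 27, s_{10} = 25, s_{11} = 23, s_{12} = 21, s_{13} = 19, s_{14} = 17, s_{15} = 15, s_{16} = 13, s_{17} = 11, s_{18} = 9, s_{19} = 7.
Since s_{19} = s_2 = 7, the sequence is eventually periodic: after a pre-period of length 1 it cycles with period 17.
For j ≥ 2, s_j depends only on (j - 2) mod 17. (2778 - 2) mod 17 = 5, so s_{2778} = s_7 = 31.

31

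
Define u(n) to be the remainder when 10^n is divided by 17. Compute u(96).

u(1) = 10, u(2) = 15, u(3) = 14, u(4) = 4, u(5) = 6, u(6) = 9, u(7) = 5, u(8) = 16, u(9) = 7, u(10) = 2, u(11) = 3, u(12) = 13, u(13) = 11, u(14) = 8, u(15) = 12, u(16) = 1, u(17) = 10.
Since u(17) = u(1) = 10, the sequence is periodic with period 16.
(96 - 1) mod 16 = 15, so u(96) = u(16) = 1.

1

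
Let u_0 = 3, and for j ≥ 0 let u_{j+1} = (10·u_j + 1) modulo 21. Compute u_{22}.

10

u_0 = 3,  u_1 = 10,  u_2 = 17,  u_3 = 3.
Since u_3 = u_0 = 3, the sequence is periodic with period 3.
(22 - 0) mod 3 = 1, so u_{22} = u_1 = 10.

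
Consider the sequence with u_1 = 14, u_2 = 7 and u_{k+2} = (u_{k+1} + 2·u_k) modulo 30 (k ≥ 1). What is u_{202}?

We have u_1 = 14; u_2 = 7; u_3 = 5; u_4 = 19; u_5 = 29; u_6 = 7; u_7 = 5.
Since (u_6, u_7) = (u_2, u_3) = (7, 5) (two consecutive terms determine the rest), the sequence is eventually periodic: after a pre-period of length 1 it cycles with period 4.
For k ≥ 2, u_k depends only on (k - 2) mod 4. (202 - 2) mod 4 = 0, so u_{202} = u_2 = 7.

7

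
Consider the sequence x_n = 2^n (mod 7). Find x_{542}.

Listing terms: x_1 = 2; x_2 = 4; x_3 = 1; x_4 = 2.
The sequence repeats with period 3.
So x_{542} = x_{1 + ((542-1) mod 3)} = x_2 = 4.

4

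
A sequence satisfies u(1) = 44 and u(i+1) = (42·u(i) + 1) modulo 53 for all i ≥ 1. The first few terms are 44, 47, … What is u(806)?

25

Computing terms: u(1) = 44,  u(2) = 47,  u(3) = 14,  u(4) = 6,  u(5) = 41,  u(6) = 27,  u(7) = 22,  u(8) = 24,  u(9) = 2,  u(10) = 32,  u(11) = 20,  u(12) = 46,  u(13) = 25,  u(14) = 44.
Since u(14) = u(1) = 44, the sequence is periodic with period 13.
(806 - 1) mod 13 = 12, so u(806) = u(13) = 25.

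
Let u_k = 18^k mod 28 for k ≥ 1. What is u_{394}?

Listing terms: u_1 = 18; u_2 = 16; u_3 = 8; u_4 = 4; u_5 = 16.
Since u_5 = u_2 = 16, the sequence is eventually periodic: after a pre-period of length 1 it cycles with period 3.
For k ≥ 2, u_k depends only on (k - 2) mod 3. (394 - 2) mod 3 = 2, so u_{394} = u_4 = 4.

4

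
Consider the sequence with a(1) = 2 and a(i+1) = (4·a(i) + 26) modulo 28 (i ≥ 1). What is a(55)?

2

Computing terms: a(1) = 2,  a(2) = 6,  a(3) = 22,  a(4) = 2.
The sequence repeats with period 3.
So a(55) = a(1 + ((55-1) mod 3)) = a(1) = 2.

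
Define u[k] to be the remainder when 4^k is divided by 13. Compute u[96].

1

We have u[1] = 4; u[2] = 3; u[3] = 12; u[4] = 9; u[5] = 10; u[6] = 1; u[7] = 4.
The sequence repeats with period 6.
So u[96] = u[1 + ((96-1) mod 6)] = u[6] = 1.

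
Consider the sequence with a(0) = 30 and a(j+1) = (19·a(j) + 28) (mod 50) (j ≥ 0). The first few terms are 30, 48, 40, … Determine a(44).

0

Listing terms: a(0) = 30; a(1) = 48; a(2) = 40; a(3) = 38; a(4) = 0; a(5) = 28; a(6) = 10; a(7) = 18; a(8) = 20; a(9) = 8; a(10) = 30.
Since a(10) = a(0) = 30, the sequence is periodic with period 10.
(44 - 0) mod 10 = 4, so a(44) = a(4) = 0.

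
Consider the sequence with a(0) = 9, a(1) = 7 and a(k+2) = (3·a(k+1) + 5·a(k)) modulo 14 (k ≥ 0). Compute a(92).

10

Computing terms: a(0) = 9; a(1) = 7; a(2) = 10; a(3) = 9; a(4) = 7.
Since (a(3), a(4)) = (a(0), a(1)) = (9, 7) (two consecutive terms determine the rest), the sequence is periodic with period 3.
(92 - 0) mod 3 = 2, so a(92) = a(2) = 10.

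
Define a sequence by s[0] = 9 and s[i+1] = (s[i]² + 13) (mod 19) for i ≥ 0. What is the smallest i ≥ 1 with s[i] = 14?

2

Computing terms: s[0] = 9,  s[1] = 18,  s[2] = 14,  s[3] = 0,  s[4] = 13,  s[5] = 11,  s[6] = 1,  s[7] = 14.
Since s[7] = s[2] = 14, the sequence is eventually periodic: after a pre-period of length 2 it cycles with period 5.
The value 14 first appears (with i ≥ 1) at s[2].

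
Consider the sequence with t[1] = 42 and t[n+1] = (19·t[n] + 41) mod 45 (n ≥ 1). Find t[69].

Listing terms: t[1] = 42, t[2] = 29, t[3] = 7, t[4] = 39, t[5] = 17, t[6] = 4, t[7] = 27, t[8] = 14, t[9] = 37, t[10] = 24, t[11] = 2, t[12] = 34, t[13] = 12, t[14] = 44, t[15] = 22, t[16] = 9, t[17] = 32, t[18] = 19, t[19] = 42.
The sequence repeats with period 18.
So t[69] = t[1 + ((69-1) mod 18)] = t[15] = 22.

22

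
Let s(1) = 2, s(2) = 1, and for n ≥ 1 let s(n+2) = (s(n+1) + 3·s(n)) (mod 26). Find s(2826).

s(1) = 2,  s(2) = 1,  s(3) = 7,  s(4) = 10,  s(5) = 5,  s(6) = 9,  s(7) = 24,  s(8) = 25,  s(9) = 19,  s(10) = 16,  s(11) = 21,  s(12) = 17,  s(13) = 2,  s(14) = 1.
The sequence repeats with period 12.
So s(2826) = s(1 + ((2826-1) mod 12)) = s(6) = 9.

9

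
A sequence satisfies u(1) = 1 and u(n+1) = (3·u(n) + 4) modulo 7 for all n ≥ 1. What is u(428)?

0

Listing terms: u(1) = 1, u(2) = 0, u(3) = 4, u(4) = 2, u(5) = 3, u(6) = 6, u(7) = 1.
Since u(7) = u(1) = 1, the sequence is periodic with period 6.
(428 - 1) mod 6 = 1, so u(428) = u(2) = 0.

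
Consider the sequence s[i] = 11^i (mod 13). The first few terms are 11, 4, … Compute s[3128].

Listing terms: s[1] = 11,  s[2] = 4,  s[3] = 5,  s[4] = 3,  s[5] = 7,  s[6] = 12,  s[7] = 2,  s[8] = 9,  s[9] = 8,  s[10] = 10,  s[11] = 6,  s[12] = 1,  s[13] = 11.
Since s[13] = s[1] = 11, the sequence is periodic with period 12.
So s[3128] = s[1 + ((3128-1) mod 12)] = s[8] = 9.

9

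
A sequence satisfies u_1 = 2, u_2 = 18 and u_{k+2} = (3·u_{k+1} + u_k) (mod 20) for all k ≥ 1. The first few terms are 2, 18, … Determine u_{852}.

u_1 = 2, u_2 = 18, u_3 = 16, u_4 = 6, u_5 = 14, u_6 = 8, u_7 = 18, u_8 = 2, u_9 = 4, u_{10} = 14, u_{11} = 6, u_{12} = 12, u_{13} = 2, u_{14} = 18.
The sequence repeats with period 12.
So u_{852} = u_{1 + ((852-1) mod 12)} = u_{12} = 12.

12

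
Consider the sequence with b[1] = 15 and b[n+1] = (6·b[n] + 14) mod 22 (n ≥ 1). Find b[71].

Computing terms: b[1] = 15, b[2] = 16, b[3] = 0, b[4] = 14, b[5] = 10, b[6] = 8, b[7] = 18, b[8] = 12, b[9] = 20, b[10] = 2, b[11] = 4, b[12] = 16.
Since b[12] = b[2] = 16, the sequence is eventually periodic: after a pre-period of length 1 it cycles with period 10.
For n ≥ 2, b[n] depends only on (n - 2) mod 10. (71 - 2) mod 10 = 9, so b[71] = b[11] = 4.

4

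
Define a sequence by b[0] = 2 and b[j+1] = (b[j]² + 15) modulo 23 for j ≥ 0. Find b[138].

Listing terms: b[0] = 2; b[1] = 19; b[2] = 8; b[3] = 10; b[4] = 0; b[5] = 15; b[6] = 10.
Since b[6] = b[3] = 10, the sequence is eventually periodic: after a pre-period of length 3 it cycles with period 3.
For j ≥ 3, b[j] depends only on (j - 3) mod 3. (138 - 3) mod 3 = 0, so b[138] = b[3] = 10.

10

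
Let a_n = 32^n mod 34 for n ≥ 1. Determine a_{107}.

26

Listing terms: a_1 = 32; a_2 = 4; a_3 = 26; a_4 = 16; a_5 = 2; a_6 = 30; a_7 = 8; a_8 = 18; a_9 = 32.
Since a_9 = a_1 = 32, the sequence is periodic with period 8.
(107 - 1) mod 8 = 2, so a_{107} = a_3 = 26.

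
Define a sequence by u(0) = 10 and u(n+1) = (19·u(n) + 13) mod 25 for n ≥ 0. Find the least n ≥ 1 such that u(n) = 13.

9

Computing terms: u(0) = 10,  u(1) = 3,  u(2) = 20,  u(3) = 18,  u(4) = 5,  u(5) = 8,  u(6) = 15,  u(7) = 23,  u(8) = 0,  u(9) = 13,  u(10) = 10.
The sequence repeats with period 10.
The value 13 first appears (with n ≥ 1) at u(9).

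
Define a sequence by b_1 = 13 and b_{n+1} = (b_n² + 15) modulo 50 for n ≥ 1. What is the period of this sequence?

4

Listing terms: b_1 = 13, b_2 = 34, b_3 = 21, b_4 = 6, b_5 = 1, b_6 = 16, b_7 = 21.
Since b_7 = b_3 = 21, the sequence is eventually periodic: after a pre-period of length 2 it cycles with period 4.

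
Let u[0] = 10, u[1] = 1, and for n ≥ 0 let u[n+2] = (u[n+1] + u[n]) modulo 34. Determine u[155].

We have u[0] = 10, u[1] = 1, u[2] = 11, u[3] = 12, u[4] = 23, u[5] = 1, u[6] = 24, u[7] = 25, u[8] = 15, u[9] = 6, u[10] = 21, u[11] = 27, u[12] = 14, u[13] = 7, u[14] = 21, u[15] = 28, u[16] = 15, u[17] = 9, u[18] = 24, u[19] = 33, u[20] = 23, u[21] = 22, u[22] = 11, u[23] = 33, u[24] = 10, u[25] = 9, u[26] = 19, u[27] = 28, u[28] = 13, u[29] = 7, u[30] = 20, u[31] = 27, u[32] = 13, u[33] = 6, u[34] = 19, u[35] = 25, u[36] = 10, u[37] = 1.
Since (u[36], u[37]) = (u[0], u[1]) = (10, 1) (two consecutive terms determine the rest), the sequence is periodic with period 36.
So u[155] = u[0 + ((155-0) mod 36)] = u[11] = 27.

27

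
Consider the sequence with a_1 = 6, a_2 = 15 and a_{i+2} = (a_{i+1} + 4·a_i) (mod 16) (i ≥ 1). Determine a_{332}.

Listing terms: a_1 = 6, a_2 = 15, a_3 = 7, a_4 = 3, a_5 = 15, a_6 = 11, a_7 = 7, a_8 = 3.
Since (a_7, a_8) = (a_3, a_4) = (7, 3) (two consecutive terms determine the rest), the sequence is eventually periodic: after a pre-period of length 2 it cycles with period 4.
For i ≥ 3, a_i depends only on (i - 3) mod 4. (332 - 3) mod 4 = 1, so a_{332} = a_4 = 3.

3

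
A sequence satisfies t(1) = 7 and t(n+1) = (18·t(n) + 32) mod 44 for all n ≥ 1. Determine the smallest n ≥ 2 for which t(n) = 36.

9

Computing terms: t(1) = 7; t(2) = 26; t(3) = 16; t(4) = 12; t(5) = 28; t(6) = 8; t(7) = 0; t(8) = 32; t(9) = 36; t(10) = 20; t(11) = 40; t(12) = 4; t(13) = 16.
Since t(13) = t(3) = 16, the sequence is eventually periodic: after a pre-period of length 2 it cycles with period 10.
The value 36 first appears (with n ≥ 2) at t(9).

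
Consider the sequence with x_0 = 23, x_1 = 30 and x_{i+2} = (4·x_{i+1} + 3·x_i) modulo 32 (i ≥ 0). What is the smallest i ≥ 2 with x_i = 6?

Computing terms: x_0 = 23; x_1 = 30; x_2 = 29; x_3 = 14; x_4 = 15; x_5 = 6; x_6 = 5; x_7 = 6; x_8 = 7; x_9 = 14; x_{10} = 13; x_{11} = 30; x_{12} = 31; x_{13} = 22; x_{14} = 21; x_{15} = 22; x_{16} = 23; x_{17} = 30.
The sequence repeats with period 16.
The value 6 first appears (with i ≥ 2) at x_5.

5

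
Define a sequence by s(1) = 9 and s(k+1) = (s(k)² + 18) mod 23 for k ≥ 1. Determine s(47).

Computing terms: s(1) = 9, s(2) = 7, s(3) = 21, s(4) = 22, s(5) = 19, s(6) = 11, s(7) = 1, s(8) = 19.
Since s(8) = s(5) = 19, the sequence is eventually periodic: after a pre-period of length 4 it cycles with period 3.
For k ≥ 5, s(k) depends only on (k - 5) mod 3. (47 - 5) mod 3 = 0, so s(47) = s(5) = 19.

19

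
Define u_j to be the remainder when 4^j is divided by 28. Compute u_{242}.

16

We have u_1 = 4,  u_2 = 16,  u_3 = 8,  u_4 = 4.
The sequence repeats with period 3.
(242 - 1) mod 3 = 1, so u_{242} = u_2 = 16.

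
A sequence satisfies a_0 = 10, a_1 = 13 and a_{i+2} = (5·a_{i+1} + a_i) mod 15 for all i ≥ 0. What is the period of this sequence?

Computing terms: a_0 = 10, a_1 = 13, a_2 = 0, a_3 = 13, a_4 = 5, a_5 = 8, a_6 = 0, a_7 = 8, a_8 = 10, a_9 = 13.
Since (a_8, a_9) = (a_0, a_1) = (10, 13) (two consecutive terms determine the rest), the sequence is periodic with period 8.

8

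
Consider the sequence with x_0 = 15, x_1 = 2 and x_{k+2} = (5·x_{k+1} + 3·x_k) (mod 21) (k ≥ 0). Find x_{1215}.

Listing terms: x_0 = 15,  x_1 = 2,  x_2 = 13,  x_3 = 8,  x_4 = 16,  x_5 = 20,  x_6 = 1,  x_7 = 2,  x_8 = 13.
Since (x_7, x_8) = (x_1, x_2) = (2, 13) (two consecutive terms determine the rest), the sequence is eventually periodic: after a pre-period of length 1 it cycles with period 6.
For k ≥ 1, x_k depends only on (k - 1) mod 6. (1215 - 1) mod 6 = 2, so x_{1215} = x_3 = 8.

8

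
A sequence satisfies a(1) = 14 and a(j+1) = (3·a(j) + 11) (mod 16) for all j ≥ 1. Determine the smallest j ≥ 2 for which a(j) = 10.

We have a(1) = 14, a(2) = 5, a(3) = 10, a(4) = 9, a(5) = 6, a(6) = 13, a(7) = 2, a(8) = 1, a(9) = 14.
The sequence repeats with period 8.
The value 10 first appears (with j ≥ 2) at a(3).

3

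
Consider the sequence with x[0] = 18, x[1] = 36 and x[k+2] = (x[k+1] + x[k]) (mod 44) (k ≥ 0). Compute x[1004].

Computing terms: x[0] = 18; x[1] = 36; x[2] = 10; x[3] = 2; x[4] = 12; x[5] = 14; x[6] = 26; x[7] = 40; x[8] = 22; x[9] = 18; x[10] = 40; x[11] = 14; x[12] = 10; x[13] = 24; x[14] = 34; x[15] = 14; x[16] = 4; x[17] = 18; x[18] = 22; x[19] = 40; x[20] = 18; x[21] = 14; x[22] = 32; x[23] = 2; x[24] = 34; x[25] = 36; x[26] = 26; x[27] = 18; x[28] = 0; x[29] = 18; x[30] = 18; x[31] = 36.
Since (x[30], x[31]) = (x[0], x[1]) = (18, 36) (two consecutive terms determine the rest), the sequence is periodic with period 30.
So x[1004] = x[0 + ((1004-0) mod 30)] = x[14] = 34.

34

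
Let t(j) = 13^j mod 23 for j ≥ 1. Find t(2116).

18

Listing terms: t(1) = 13, t(2) = 8, t(3) = 12, t(4) = 18, t(5) = 4, t(6) = 6, t(7) = 9, t(8) = 2, t(9) = 3, t(10) = 16, t(11) = 1, t(12) = 13.
The sequence repeats with period 11.
So t(2116) = t(1 + ((2116-1) mod 11)) = t(4) = 18.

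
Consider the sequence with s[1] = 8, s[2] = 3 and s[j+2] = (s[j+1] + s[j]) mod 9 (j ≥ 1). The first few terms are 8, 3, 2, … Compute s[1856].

We have s[1] = 8; s[2] = 3; s[3] = 2; s[4] = 5; s[5] = 7; s[6] = 3; s[7] = 1; s[8] = 4; s[9] = 5; s[10] = 0; s[11] = 5; s[12] = 5; s[13] = 1; s[14] = 6; s[15] = 7; s[16] = 4; s[17] = 2; s[18] = 6; s[19] = 8; s[20] = 5; s[21] = 4; s[22] = 0; s[23] = 4; s[24] = 4; s[25] = 8; s[26] = 3.
Since (s[25], s[26]) = (s[1], s[2]) = (8, 3) (two consecutive terms determine the rest), the sequence is periodic with period 24.
(1856 - 1) mod 24 = 7, so s[1856] = s[8] = 4.

4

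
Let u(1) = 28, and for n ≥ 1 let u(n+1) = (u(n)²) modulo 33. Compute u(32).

4

Computing terms: u(1) = 28; u(2) = 25; u(3) = 31; u(4) = 4; u(5) = 16; u(6) = 25.
Since u(6) = u(2) = 25, the sequence is eventually periodic: after a pre-period of length 1 it cycles with period 4.
For n ≥ 2, u(n) depends only on (n - 2) mod 4. (32 - 2) mod 4 = 2, so u(32) = u(4) = 4.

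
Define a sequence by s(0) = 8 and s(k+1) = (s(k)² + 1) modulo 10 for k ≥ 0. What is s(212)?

s(0) = 8, s(1) = 5, s(2) = 6, s(3) = 7, s(4) = 0, s(5) = 1, s(6) = 2, s(7) = 5.
Since s(7) = s(1) = 5, the sequence is eventually periodic: after a pre-period of length 1 it cycles with period 6.
For k ≥ 1, s(k) depends only on (k - 1) mod 6. (212 - 1) mod 6 = 1, so s(212) = s(2) = 6.

6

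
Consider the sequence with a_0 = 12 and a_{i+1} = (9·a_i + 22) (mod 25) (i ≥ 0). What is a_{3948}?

7

a_0 = 12,  a_1 = 5,  a_2 = 17,  a_3 = 0,  a_4 = 22,  a_5 = 20,  a_6 = 2,  a_7 = 15,  a_8 = 7,  a_9 = 10,  a_{10} = 12.
The sequence repeats with period 10.
(3948 - 0) mod 10 = 8, so a_{3948} = a_8 = 7.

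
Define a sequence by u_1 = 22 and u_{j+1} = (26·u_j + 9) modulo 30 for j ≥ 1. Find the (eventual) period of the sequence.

10

u_1 = 22,  u_2 = 11,  u_3 = 25,  u_4 = 29,  u_5 = 13,  u_6 = 17,  u_7 = 1,  u_8 = 5,  u_9 = 19,  u_{10} = 23,  u_{11} = 7,  u_{12} = 11.
Since u_{12} = u_2 = 11, the sequence is eventually periodic: after a pre-period of length 1 it cycles with period 10.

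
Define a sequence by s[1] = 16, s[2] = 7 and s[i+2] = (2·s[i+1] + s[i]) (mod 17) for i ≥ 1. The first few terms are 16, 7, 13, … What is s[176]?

9

Computing terms: s[1] = 16,  s[2] = 7,  s[3] = 13,  s[4] = 16,  s[5] = 11,  s[6] = 4,  s[7] = 2,  s[8] = 8,  s[9] = 1,  s[10] = 10,  s[11] = 4,  s[12] = 1,  s[13] = 6,  s[14] = 13,  s[15] = 15,  s[16] = 9,  s[17] = 16,  s[18] = 7.
The sequence repeats with period 16.
So s[176] = s[1 + ((176-1) mod 16)] = s[16] = 9.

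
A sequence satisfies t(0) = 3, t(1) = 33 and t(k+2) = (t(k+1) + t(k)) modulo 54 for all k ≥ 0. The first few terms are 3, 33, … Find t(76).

51

t(0) = 3; t(1) = 33; t(2) = 36; t(3) = 15; t(4) = 51; t(5) = 12; t(6) = 9; t(7) = 21; t(8) = 30; t(9) = 51; t(10) = 27; t(11) = 24; t(12) = 51; t(13) = 21; t(14) = 18; t(15) = 39; t(16) = 3; t(17) = 42; t(18) = 45; t(19) = 33; t(20) = 24; t(21) = 3; t(22) = 27; t(23) = 30; t(24) = 3; t(25) = 33.
Since (t(24), t(25)) = (t(0), t(1)) = (3, 33) (two consecutive terms determine the rest), the sequence is periodic with period 24.
So t(76) = t(0 + ((76-0) mod 24)) = t(4) = 51.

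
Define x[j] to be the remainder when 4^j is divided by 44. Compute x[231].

We have x[1] = 4,  x[2] = 16,  x[3] = 20,  x[4] = 36,  x[5] = 12,  x[6] = 4.
The sequence repeats with period 5.
(231 - 1) mod 5 = 0, so x[231] = x[1] = 4.

4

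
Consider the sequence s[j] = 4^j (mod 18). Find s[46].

4

s[0] = 1, s[1] = 4, s[2] = 16, s[3] = 10, s[4] = 4.
Since s[4] = s[1] = 4, the sequence is eventually periodic: after a pre-period of length 1 it cycles with period 3.
For j ≥ 1, s[j] depends only on (j - 1) mod 3. (46 - 1) mod 3 = 0, so s[46] = s[1] = 4.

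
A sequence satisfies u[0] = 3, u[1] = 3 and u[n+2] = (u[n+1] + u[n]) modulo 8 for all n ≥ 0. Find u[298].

We have u[0] = 3,  u[1] = 3,  u[2] = 6,  u[3] = 1,  u[4] = 7,  u[5] = 0,  u[6] = 7,  u[7] = 7,  u[8] = 6,  u[9] = 5,  u[10] = 3,  u[11] = 0,  u[12] = 3,  u[13] = 3.
Since (u[12], u[13]) = (u[0], u[1]) = (3, 3) (two consecutive terms determine the rest), the sequence is periodic with period 12.
(298 - 0) mod 12 = 10, so u[298] = u[10] = 3.

3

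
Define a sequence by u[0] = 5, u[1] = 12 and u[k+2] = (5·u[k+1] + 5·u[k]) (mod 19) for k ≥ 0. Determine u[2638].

9

Listing terms: u[0] = 5; u[1] = 12; u[2] = 9; u[3] = 10; u[4] = 0; u[5] = 12; u[6] = 3; u[7] = 18; u[8] = 10; u[9] = 7; u[10] = 9; u[11] = 4; u[12] = 8; u[13] = 3; u[14] = 17; u[15] = 5; u[16] = 15; u[17] = 5; u[18] = 5; u[19] = 12.
The sequence repeats with period 18.
(2638 - 0) mod 18 = 10, so u[2638] = u[10] = 9.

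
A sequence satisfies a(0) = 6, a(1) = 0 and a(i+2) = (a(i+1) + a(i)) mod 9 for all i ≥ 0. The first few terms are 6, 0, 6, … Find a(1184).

a(0) = 6,  a(1) = 0,  a(2) = 6,  a(3) = 6,  a(4) = 3,  a(5) = 0,  a(6) = 3,  a(7) = 3,  a(8) = 6,  a(9) = 0.
The sequence repeats with period 8.
(1184 - 0) mod 8 = 0, so a(1184) = a(0) = 6.

6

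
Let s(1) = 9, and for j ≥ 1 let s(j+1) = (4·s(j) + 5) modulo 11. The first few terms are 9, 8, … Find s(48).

4

Listing terms: s(1) = 9, s(2) = 8, s(3) = 4, s(4) = 10, s(5) = 1, s(6) = 9.
Since s(6) = s(1) = 9, the sequence is periodic with period 5.
So s(48) = s(1 + ((48-1) mod 5)) = s(3) = 4.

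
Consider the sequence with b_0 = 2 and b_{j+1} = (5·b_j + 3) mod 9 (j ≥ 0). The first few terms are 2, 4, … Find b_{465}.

Computing terms: b_0 = 2,  b_1 = 4,  b_2 = 5,  b_3 = 1,  b_4 = 8,  b_5 = 7,  b_6 = 2.
The sequence repeats with period 6.
So b_{465} = b_{0 + ((465-0) mod 6)} = b_3 = 1.

1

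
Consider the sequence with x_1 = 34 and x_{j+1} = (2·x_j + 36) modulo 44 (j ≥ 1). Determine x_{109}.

Computing terms: x_1 = 34, x_2 = 16, x_3 = 24, x_4 = 40, x_5 = 28, x_6 = 4, x_7 = 0, x_8 = 36, x_9 = 20, x_{10} = 32, x_{11} = 12, x_{12} = 16.
Since x_{12} = x_2 = 16, the sequence is eventually periodic: after a pre-period of length 1 it cycles with period 10.
For j ≥ 2, x_j depends only on (j - 2) mod 10. (109 - 2) mod 10 = 7, so x_{109} = x_9 = 20.

20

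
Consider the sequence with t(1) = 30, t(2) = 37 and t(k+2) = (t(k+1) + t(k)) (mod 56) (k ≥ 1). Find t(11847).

19

Computing terms: t(1) = 30; t(2) = 37; t(3) = 11; t(4) = 48; t(5) = 3; t(6) = 51; t(7) = 54; t(8) = 49; t(9) = 47; t(10) = 40; t(11) = 31; t(12) = 15; t(13) = 46; t(14) = 5; t(15) = 51; t(16) = 0; t(17) = 51; t(18) = 51; t(19) = 46; t(20) = 41; t(21) = 31; t(22) = 16; t(23) = 47; t(24) = 7; t(25) = 54; t(26) = 5; t(27) = 3; t(28) = 8; t(29) = 11; t(30) = 19; t(31) = 30; t(32) = 49; t(33) = 23; t(34) = 16; t(35) = 39; t(36) = 55; t(37) = 38; t(38) = 37; t(39) = 19; t(40) = 0; t(41) = 19; t(42) = 19; t(43) = 38; t(44) = 1; t(45) = 39; t(46) = 40; t(47) = 23; t(48) = 7; t(49) = 30; t(50) = 37.
The sequence repeats with period 48.
(11847 - 1) mod 48 = 38, so t(11847) = t(39) = 19.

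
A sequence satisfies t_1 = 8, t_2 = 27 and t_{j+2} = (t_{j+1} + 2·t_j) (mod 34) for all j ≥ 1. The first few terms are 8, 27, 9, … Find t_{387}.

9

t_1 = 8; t_2 = 27; t_3 = 9; t_4 = 29; t_5 = 13; t_6 = 3; t_7 = 29; t_8 = 1; t_9 = 25; t_{10} = 27; t_{11} = 9.
Since (t_{10}, t_{11}) = (t_2, t_3) = (27, 9) (two consecutive terms determine the rest), the sequence is eventually periodic: after a pre-period of length 1 it cycles with period 8.
For j ≥ 2, t_j depends only on (j - 2) mod 8. (387 - 2) mod 8 = 1, so t_{387} = t_3 = 9.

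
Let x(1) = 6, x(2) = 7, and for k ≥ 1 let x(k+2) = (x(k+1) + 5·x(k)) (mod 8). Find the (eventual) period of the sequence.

12

We have x(1) = 6; x(2) = 7; x(3) = 5; x(4) = 0; x(5) = 1; x(6) = 1; x(7) = 6; x(8) = 3; x(9) = 1; x(10) = 0; x(11) = 5; x(12) = 5; x(13) = 6; x(14) = 7.
The sequence repeats with period 12.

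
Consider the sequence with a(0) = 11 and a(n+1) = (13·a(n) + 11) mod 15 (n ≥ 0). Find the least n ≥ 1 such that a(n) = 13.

Computing terms: a(0) = 11, a(1) = 4, a(2) = 3, a(3) = 5, a(4) = 1, a(5) = 9, a(6) = 8, a(7) = 10, a(8) = 6, a(9) = 14, a(10) = 13, a(11) = 0, a(12) = 11.
Since a(12) = a(0) = 11, the sequence is periodic with period 12.
The value 13 first appears (with n ≥ 1) at a(10).

10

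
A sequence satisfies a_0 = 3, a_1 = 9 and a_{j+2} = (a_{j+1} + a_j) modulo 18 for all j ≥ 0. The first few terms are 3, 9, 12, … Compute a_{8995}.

3

Listing terms: a_0 = 3; a_1 = 9; a_2 = 12; a_3 = 3; a_4 = 15; a_5 = 0; a_6 = 15; a_7 = 15; a_8 = 12; a_9 = 9; a_{10} = 3; a_{11} = 12; a_{12} = 15; a_{13} = 9; a_{14} = 6; a_{15} = 15; a_{16} = 3; a_{17} = 0; a_{18} = 3; a_{19} = 3; a_{20} = 6; a_{21} = 9; a_{22} = 15; a_{23} = 6; a_{24} = 3; a_{25} = 9.
Since (a_{24}, a_{25}) = (a_0, a_1) = (3, 9) (two consecutive terms determine the rest), the sequence is periodic with period 24.
So a_{8995} = a_{0 + ((8995-0) mod 24)} = a_{19} = 3.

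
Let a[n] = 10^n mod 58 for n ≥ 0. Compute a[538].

22

We have a[0] = 1; a[1] = 10; a[2] = 42; a[3] = 14; a[4] = 24; a[5] = 8; a[6] = 22; a[7] = 46; a[8] = 54; a[9] = 18; a[10] = 6; a[11] = 2; a[12] = 20; a[13] = 26; a[14] = 28; a[15] = 48; a[16] = 16; a[17] = 44; a[18] = 34; a[19] = 50; a[20] = 36; a[21] = 12; a[22] = 4; a[23] = 40; a[24] = 52; a[25] = 56; a[26] = 38; a[27] = 32; a[28] = 30; a[29] = 10.
Since a[29] = a[1] = 10, the sequence is eventually periodic: after a pre-period of length 1 it cycles with period 28.
For n ≥ 1, a[n] depends only on (n - 1) mod 28. (538 - 1) mod 28 = 5, so a[538] = a[6] = 22.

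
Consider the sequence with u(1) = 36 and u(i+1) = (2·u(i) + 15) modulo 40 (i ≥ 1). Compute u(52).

33

Computing terms: u(1) = 36, u(2) = 7, u(3) = 29, u(4) = 33, u(5) = 1, u(6) = 17, u(7) = 9, u(8) = 33.
Since u(8) = u(4) = 33, the sequence is eventually periodic: after a pre-period of length 3 it cycles with period 4.
For i ≥ 4, u(i) depends only on (i - 4) mod 4. (52 - 4) mod 4 = 0, so u(52) = u(4) = 33.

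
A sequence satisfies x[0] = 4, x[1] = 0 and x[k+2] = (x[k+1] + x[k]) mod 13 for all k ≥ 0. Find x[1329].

4

x[0] = 4, x[1] = 0, x[2] = 4, x[3] = 4, x[4] = 8, x[5] = 12, x[6] = 7, x[7] = 6, x[8] = 0, x[9] = 6, x[10] = 6, x[11] = 12, x[12] = 5, x[13] = 4, x[14] = 9, x[15] = 0, x[16] = 9, x[17] = 9, x[18] = 5, x[19] = 1, x[20] = 6, x[21] = 7, x[22] = 0, x[23] = 7, x[24] = 7, x[25] = 1, x[26] = 8, x[27] = 9, x[28] = 4, x[29] = 0.
Since (x[28], x[29]) = (x[0], x[1]) = (4, 0) (two consecutive terms determine the rest), the sequence is periodic with period 28.
So x[1329] = x[0 + ((1329-0) mod 28)] = x[13] = 4.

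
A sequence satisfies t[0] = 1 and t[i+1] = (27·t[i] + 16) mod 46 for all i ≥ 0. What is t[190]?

Computing terms: t[0] = 1, t[1] = 43, t[2] = 27, t[3] = 9, t[4] = 29, t[5] = 17, t[6] = 15, t[7] = 7, t[8] = 21, t[9] = 31, t[10] = 25, t[11] = 1.
Since t[11] = t[0] = 1, the sequence is periodic with period 11.
(190 - 0) mod 11 = 3, so t[190] = t[3] = 9.

9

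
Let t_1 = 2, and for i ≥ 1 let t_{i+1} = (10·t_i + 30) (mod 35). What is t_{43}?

30

t_1 = 2,  t_2 = 15,  t_3 = 5,  t_4 = 10,  t_5 = 25,  t_6 = 0,  t_7 = 30,  t_8 = 15.
Since t_8 = t_2 = 15, the sequence is eventually periodic: after a pre-period of length 1 it cycles with period 6.
For i ≥ 2, t_i depends only on (i - 2) mod 6. (43 - 2) mod 6 = 5, so t_{43} = t_7 = 30.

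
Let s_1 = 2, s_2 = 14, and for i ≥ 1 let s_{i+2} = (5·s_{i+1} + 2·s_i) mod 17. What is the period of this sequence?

8

s_1 = 2, s_2 = 14, s_3 = 6, s_4 = 7, s_5 = 13, s_6 = 11, s_7 = 13, s_8 = 2, s_9 = 2, s_{10} = 14.
The sequence repeats with period 8.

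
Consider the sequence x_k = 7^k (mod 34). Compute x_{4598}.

9

Listing terms: x_0 = 1,  x_1 = 7,  x_2 = 15,  x_3 = 3,  x_4 = 21,  x_5 = 11,  x_6 = 9,  x_7 = 29,  x_8 = 33,  x_9 = 27,  x_{10} = 19,  x_{11} = 31,  x_{12} = 13,  x_{13} = 23,  x_{14} = 25,  x_{15} = 5,  x_{16} = 1.
Since x_{16} = x_0 = 1, the sequence is periodic with period 16.
(4598 - 0) mod 16 = 6, so x_{4598} = x_6 = 9.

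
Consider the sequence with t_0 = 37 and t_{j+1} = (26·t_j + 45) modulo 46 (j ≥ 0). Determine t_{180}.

t_0 = 37,  t_1 = 41,  t_2 = 7,  t_3 = 43,  t_4 = 13,  t_5 = 15,  t_6 = 21,  t_7 = 39,  t_8 = 1,  t_9 = 25,  t_{10} = 5,  t_{11} = 37.
Since t_{11} = t_0 = 37, the sequence is periodic with period 11.
So t_{180} = t_{0 + ((180-0) mod 11)} = t_4 = 13.

13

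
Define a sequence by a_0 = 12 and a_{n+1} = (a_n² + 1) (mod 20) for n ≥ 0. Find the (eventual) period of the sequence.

6

Listing terms: a_0 = 12,  a_1 = 5,  a_2 = 6,  a_3 = 17,  a_4 = 10,  a_5 = 1,  a_6 = 2,  a_7 = 5.
Since a_7 = a_1 = 5, the sequence is eventually periodic: after a pre-period of length 1 it cycles with period 6.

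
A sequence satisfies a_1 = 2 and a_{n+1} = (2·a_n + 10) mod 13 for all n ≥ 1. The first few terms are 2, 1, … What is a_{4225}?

We have a_1 = 2,  a_2 = 1,  a_3 = 12,  a_4 = 8,  a_5 = 0,  a_6 = 10,  a_7 = 4,  a_8 = 5,  a_9 = 7,  a_{10} = 11,  a_{11} = 6,  a_{12} = 9,  a_{13} = 2.
Since a_{13} = a_1 = 2, the sequence is periodic with period 12.
(4225 - 1) mod 12 = 0, so a_{4225} = a_1 = 2.

2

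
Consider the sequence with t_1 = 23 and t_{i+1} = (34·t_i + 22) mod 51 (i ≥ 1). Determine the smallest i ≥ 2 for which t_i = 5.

t_1 = 23,  t_2 = 39,  t_3 = 22,  t_4 = 5,  t_5 = 39.
Since t_5 = t_2 = 39, the sequence is eventually periodic: after a pre-period of length 1 it cycles with period 3.
The value 5 first appears (with i ≥ 2) at t_4.

4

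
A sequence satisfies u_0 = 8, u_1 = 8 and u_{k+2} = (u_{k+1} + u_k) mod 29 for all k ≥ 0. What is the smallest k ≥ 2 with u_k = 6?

5

We have u_0 = 8,  u_1 = 8,  u_2 = 16,  u_3 = 24,  u_4 = 11,  u_5 = 6,  u_6 = 17,  u_7 = 23,  u_8 = 11,  u_9 = 5,  u_{10} = 16,  u_{11} = 21,  u_{12} = 8,  u_{13} = 0,  u_{14} = 8,  u_{15} = 8.
The sequence repeats with period 14.
The value 6 first appears (with k ≥ 2) at u_5.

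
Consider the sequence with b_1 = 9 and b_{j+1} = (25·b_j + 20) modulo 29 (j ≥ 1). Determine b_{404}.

8

b_1 = 9; b_2 = 13; b_3 = 26; b_4 = 3; b_5 = 8; b_6 = 17; b_7 = 10; b_8 = 9.
Since b_8 = b_1 = 9, the sequence is periodic with period 7.
So b_{404} = b_{1 + ((404-1) mod 7)} = b_5 = 8.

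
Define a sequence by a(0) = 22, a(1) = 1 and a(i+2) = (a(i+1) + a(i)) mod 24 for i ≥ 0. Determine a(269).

Computing terms: a(0) = 22, a(1) = 1, a(2) = 23, a(3) = 0, a(4) = 23, a(5) = 23, a(6) = 22, a(7) = 21, a(8) = 19, a(9) = 16, a(10) = 11, a(11) = 3, a(12) = 14, a(13) = 17, a(14) = 7, a(15) = 0, a(16) = 7, a(17) = 7, a(18) = 14, a(19) = 21, a(20) = 11, a(21) = 8, a(22) = 19, a(23) = 3, a(24) = 22, a(25) = 1.
Since (a(24), a(25)) = (a(0), a(1)) = (22, 1) (two consecutive terms determine the rest), the sequence is periodic with period 24.
So a(269) = a(0 + ((269-0) mod 24)) = a(5) = 23.

23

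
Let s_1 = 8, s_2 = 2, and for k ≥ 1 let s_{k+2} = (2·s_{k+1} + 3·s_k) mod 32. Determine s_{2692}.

We have s_1 = 8, s_2 = 2, s_3 = 28, s_4 = 30, s_5 = 16, s_6 = 26, s_7 = 4, s_8 = 22, s_9 = 24, s_{10} = 18, s_{11} = 12, s_{12} = 14, s_{13} = 0, s_{14} = 10, s_{15} = 20, s_{16} = 6, s_{17} = 8, s_{18} = 2.
Since (s_{17}, s_{18}) = (s_1, s_2) = (8, 2) (two consecutive terms determine the rest), the sequence is periodic with period 16.
So s_{2692} = s_{1 + ((2692-1) mod 16)} = s_4 = 30.

30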